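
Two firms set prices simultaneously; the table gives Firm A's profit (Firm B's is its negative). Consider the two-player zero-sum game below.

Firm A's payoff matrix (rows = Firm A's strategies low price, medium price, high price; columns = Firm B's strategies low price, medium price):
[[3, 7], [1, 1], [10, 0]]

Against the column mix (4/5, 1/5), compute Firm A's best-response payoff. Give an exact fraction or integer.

low price: (3)·(4/5) + (7)·(1/5) = 19/5.
medium price: (1)·(4/5) + (1)·(1/5) = 1.
high price: (10)·(4/5) + (0)·(1/5) = 8.
The best pure response is high price with expected payoff 8.

8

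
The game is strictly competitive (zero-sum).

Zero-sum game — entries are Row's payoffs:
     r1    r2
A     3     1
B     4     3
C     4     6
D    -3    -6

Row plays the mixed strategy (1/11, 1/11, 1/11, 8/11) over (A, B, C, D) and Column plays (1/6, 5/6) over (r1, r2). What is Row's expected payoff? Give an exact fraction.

-203/66

Against (1/6, 5/6), each row's expected payoff is A: 4/3; B: 19/6; C: 17/3; D: -11/2.
Taking the (1/11, 1/11, 1/11, 8/11)-weighted average: (1/11)·(4/3) + (1/11)·(19/6) + (1/11)·(17/3) + (8/11)·(-11/2) = -203/66.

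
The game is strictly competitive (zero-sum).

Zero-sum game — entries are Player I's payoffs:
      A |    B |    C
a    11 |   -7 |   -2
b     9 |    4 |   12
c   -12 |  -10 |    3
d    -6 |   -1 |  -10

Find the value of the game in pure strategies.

Row minima: -7, 4, -12, -10 → Player I's maximin is 4.
Column maxima: 11, 4, 12 → Player II's minimax is 4.
They coincide at (b, B), so the value is 4.

4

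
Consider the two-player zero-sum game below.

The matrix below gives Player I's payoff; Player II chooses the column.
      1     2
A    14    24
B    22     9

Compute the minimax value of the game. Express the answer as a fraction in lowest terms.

402/23

Row minima are 14 and 9, so Player I's maximin is 14; column maxima are 22 and 24, so Player II's minimax is 22. These differ, so the equilibrium is in mixed strategies.
Let Player I play A with probability p. Player II is indifferent when 14p + 22(1−p) = 24p + 9(1−p), giving p = 13/23.
Let Player II play 1 with probability q. Player I is indifferent when 14q + 24(1−q) = 22q + 9(1−q), giving q = 15/23.
The value is 14·(15/23) + (24)·(8/23) = 402/23.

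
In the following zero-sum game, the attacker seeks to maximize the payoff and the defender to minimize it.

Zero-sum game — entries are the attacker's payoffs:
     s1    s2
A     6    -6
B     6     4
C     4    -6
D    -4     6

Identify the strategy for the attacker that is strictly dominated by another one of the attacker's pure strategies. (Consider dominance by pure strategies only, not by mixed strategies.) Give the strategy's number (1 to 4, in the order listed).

Compare C with B: 6 > 4, 4 > -6.
So B strictly dominates C for the attacker; C is strictly dominated.

3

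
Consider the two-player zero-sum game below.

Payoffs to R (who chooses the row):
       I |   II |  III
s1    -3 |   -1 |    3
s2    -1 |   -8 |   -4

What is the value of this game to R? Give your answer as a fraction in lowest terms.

-23/9

Column III is strictly dominated by II for C (it gives R more in every row).
The remaining 2×2 game on (s1, s2) × (I, II) has no saddle point. Let R play s1 with probability p; indifference gives −3p − (1−p) = −p − 8(1−p), so p = 7/9.
Similarly C's optimal q on I is 7/9, and the value is -3·(7/9) + (-1)·(2/9) = -23/9.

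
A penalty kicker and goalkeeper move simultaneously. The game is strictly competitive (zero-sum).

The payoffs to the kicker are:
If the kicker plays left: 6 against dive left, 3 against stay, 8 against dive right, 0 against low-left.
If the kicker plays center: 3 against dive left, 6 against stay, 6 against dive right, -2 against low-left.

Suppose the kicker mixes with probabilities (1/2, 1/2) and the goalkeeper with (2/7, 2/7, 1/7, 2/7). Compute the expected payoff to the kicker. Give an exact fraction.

Against (2/7, 2/7, 1/7, 2/7), each row's expected payoff is left: 26/7; center: 20/7.
Taking the (1/2, 1/2)-weighted average: (1/2)·(26/7) + (1/2)·(20/7) = 23/7.

23/7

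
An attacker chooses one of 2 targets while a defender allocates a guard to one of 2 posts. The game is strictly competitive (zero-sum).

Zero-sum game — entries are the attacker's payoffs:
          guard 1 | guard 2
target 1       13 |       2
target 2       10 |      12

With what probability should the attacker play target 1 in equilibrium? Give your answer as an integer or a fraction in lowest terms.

Row minima are 2 and 10, so the attacker's maximin is 10; column maxima are 13 and 12, so the defender's minimax is 12. These differ, so the equilibrium is in mixed strategies.
Let the attacker play target 1 with probability p. The defender is indifferent when 13p + 10(1−p) = 2p + 12(1−p), giving p = 2/13.

2/13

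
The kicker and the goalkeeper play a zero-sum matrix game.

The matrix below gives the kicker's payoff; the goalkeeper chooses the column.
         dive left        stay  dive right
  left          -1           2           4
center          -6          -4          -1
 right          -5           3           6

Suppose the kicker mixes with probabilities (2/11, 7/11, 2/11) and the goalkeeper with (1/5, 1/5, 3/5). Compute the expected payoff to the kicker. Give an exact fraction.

-3/5

Against (1/5, 1/5, 3/5), each row's expected payoff is left: 13/5; center: -13/5; right: 16/5.
Taking the (2/11, 7/11, 2/11)-weighted average: (2/11)·(13/5) + (7/11)·(-13/5) + (2/11)·(16/5) = -3/5.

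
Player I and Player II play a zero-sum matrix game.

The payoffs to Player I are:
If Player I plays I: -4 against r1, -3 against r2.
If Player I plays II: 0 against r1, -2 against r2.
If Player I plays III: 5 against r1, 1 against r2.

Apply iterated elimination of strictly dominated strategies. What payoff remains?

Row II is strictly dominated by row III (5>0, 1>-2); eliminate II.
Row I is strictly dominated by row III (5>-4, 1>-3); eliminate I.
Column r1 is strictly dominated by r2 for Player II (1<5); eliminate r1.
Only (III, r2) remains, with payoff 1.

1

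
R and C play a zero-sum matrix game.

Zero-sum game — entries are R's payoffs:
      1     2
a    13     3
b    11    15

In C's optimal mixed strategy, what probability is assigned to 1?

6/7

Row minima are 3 and 11, so R's maximin is 11; column maxima are 13 and 15, so C's minimax is 13. These differ, so the equilibrium is in mixed strategies.
Let C play 1 with probability q. R is indifferent when 13q + 3(1−q) = 11q + 15(1−q), giving q = 6/7.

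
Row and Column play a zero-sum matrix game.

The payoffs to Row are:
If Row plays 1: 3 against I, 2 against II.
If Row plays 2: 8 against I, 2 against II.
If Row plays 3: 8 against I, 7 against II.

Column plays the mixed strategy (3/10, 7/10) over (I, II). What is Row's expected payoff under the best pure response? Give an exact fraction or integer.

1: (3)·(3/10) + (2)·(7/10) = 23/10.
2: (8)·(3/10) + (2)·(7/10) = 19/5.
3: (8)·(3/10) + (7)·(7/10) = 73/10.
The best pure response is 3 with expected payoff 73/10.

73/10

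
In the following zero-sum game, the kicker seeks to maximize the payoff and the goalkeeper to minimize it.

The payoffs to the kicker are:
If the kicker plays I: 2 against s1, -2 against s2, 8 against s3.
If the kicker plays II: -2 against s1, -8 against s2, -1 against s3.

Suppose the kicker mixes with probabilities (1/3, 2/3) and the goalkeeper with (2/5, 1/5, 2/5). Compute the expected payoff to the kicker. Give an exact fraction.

-2/3

Against (2/5, 1/5, 2/5), each row's expected payoff is I: 18/5; II: -14/5.
Taking the (1/3, 2/3)-weighted average: (1/3)·(18/5) + (2/3)·(-14/5) = -2/3.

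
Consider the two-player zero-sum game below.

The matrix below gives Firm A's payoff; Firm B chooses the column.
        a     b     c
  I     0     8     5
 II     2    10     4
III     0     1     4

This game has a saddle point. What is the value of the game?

Row minima: 0, 2, 0 → Firm A's maximin is 2.
Column maxima: 2, 10, 5 → Firm B's minimax is 2.
They coincide at (II, a), so the value is 2.

2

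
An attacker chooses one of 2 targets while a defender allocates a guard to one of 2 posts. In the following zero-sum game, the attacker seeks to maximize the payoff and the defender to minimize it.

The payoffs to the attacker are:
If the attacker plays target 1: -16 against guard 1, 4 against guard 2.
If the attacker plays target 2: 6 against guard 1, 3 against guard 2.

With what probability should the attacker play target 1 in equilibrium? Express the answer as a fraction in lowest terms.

Row minima are -16 and 3, so the attacker's maximin is 3; column maxima are 6 and 4, so the defender's minimax is 4. These differ, so the equilibrium is in mixed strategies.
Let the attacker play target 1 with probability p. The defender is indifferent when −16p + 6(1−p) = 4p + 3(1−p), giving p = 3/23.

3/23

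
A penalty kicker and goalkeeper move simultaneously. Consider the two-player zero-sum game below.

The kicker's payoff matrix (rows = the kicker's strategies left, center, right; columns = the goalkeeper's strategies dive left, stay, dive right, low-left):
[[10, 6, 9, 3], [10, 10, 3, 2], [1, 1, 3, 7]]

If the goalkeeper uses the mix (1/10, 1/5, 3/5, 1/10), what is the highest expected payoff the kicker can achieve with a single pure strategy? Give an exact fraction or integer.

left: (10)·(1/10) + (6)·(1/5) + (9)·(3/5) + (3)·(1/10) = 79/10.
center: (10)·(1/10) + (10)·(1/5) + (3)·(3/5) + (2)·(1/10) = 5.
right: (1)·(1/10) + (1)·(1/5) + (3)·(3/5) + (7)·(1/10) = 14/5.
The best pure response is left with expected payoff 79/10.

79/10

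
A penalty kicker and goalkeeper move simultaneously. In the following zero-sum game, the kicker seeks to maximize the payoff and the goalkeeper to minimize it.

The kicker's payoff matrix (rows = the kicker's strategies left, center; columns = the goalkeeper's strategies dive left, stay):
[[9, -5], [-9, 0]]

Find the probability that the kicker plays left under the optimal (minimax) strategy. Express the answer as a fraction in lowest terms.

Row minima are -5 and -9, so the kicker's maximin is -5; column maxima are 9 and 0, so the goalkeeper's minimax is 0. These differ, so the equilibrium is in mixed strategies.
Let the kicker play left with probability p. The goalkeeper is indifferent when 9p − 9(1−p) = −5p, giving p = 9/23.

9/23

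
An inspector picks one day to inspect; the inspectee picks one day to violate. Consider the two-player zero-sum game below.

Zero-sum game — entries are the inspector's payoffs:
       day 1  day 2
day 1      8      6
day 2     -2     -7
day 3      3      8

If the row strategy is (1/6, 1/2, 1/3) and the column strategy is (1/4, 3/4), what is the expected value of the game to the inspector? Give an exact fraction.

11/24

Against (1/4, 3/4), each row's expected payoff is day 1: 13/2; day 2: -23/4; day 3: 27/4.
Taking the (1/6, 1/2, 1/3)-weighted average: (1/6)·(13/2) + (1/2)·(-23/4) + (1/3)·(27/4) = 11/24.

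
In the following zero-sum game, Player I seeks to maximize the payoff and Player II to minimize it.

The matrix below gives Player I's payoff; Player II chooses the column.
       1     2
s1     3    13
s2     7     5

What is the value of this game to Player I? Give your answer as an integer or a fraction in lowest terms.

19/3

Row minima are 3 and 5, so Player I's maximin is 5; column maxima are 7 and 13, so Player II's minimax is 7. These differ, so the equilibrium is in mixed strategies.
Let Player I play s1 with probability p. Player II is indifferent when 3p + 7(1−p) = 13p + 5(1−p), giving p = 1/6.
Let Player II play 1 with probability q. Player I is indifferent when 3q + 13(1−q) = 7q + 5(1−q), giving q = 2/3.
The value is 3·(2/3) + (13)·(1/3) = 19/3.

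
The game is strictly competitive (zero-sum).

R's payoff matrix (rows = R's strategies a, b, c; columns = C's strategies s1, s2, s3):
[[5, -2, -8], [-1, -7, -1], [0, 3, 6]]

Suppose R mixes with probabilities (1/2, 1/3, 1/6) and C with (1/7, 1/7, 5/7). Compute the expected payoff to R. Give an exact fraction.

Against (1/7, 1/7, 5/7), each row's expected payoff is a: -37/7; b: -13/7; c: 33/7.
Taking the (1/2, 1/3, 1/6)-weighted average: (1/2)·(-37/7) + (1/3)·(-13/7) + (1/6)·(33/7) = -52/21.

-52/21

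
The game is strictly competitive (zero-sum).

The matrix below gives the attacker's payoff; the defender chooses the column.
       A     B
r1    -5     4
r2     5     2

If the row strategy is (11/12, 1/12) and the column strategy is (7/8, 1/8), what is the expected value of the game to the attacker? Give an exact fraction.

Against (7/8, 1/8), each row's expected payoff is r1: -31/8; r2: 37/8.
Taking the (11/12, 1/12)-weighted average: (11/12)·(-31/8) + (1/12)·(37/8) = -19/6.

-19/6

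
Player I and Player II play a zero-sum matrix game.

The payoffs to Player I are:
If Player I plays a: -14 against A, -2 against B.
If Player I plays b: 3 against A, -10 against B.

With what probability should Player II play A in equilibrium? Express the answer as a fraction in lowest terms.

8/25

Row minima are -14 and -10, so Player I's maximin is -10; column maxima are 3 and -2, so Player II's minimax is -2. These differ, so the equilibrium is in mixed strategies.
Let Player II play A with probability q. Player I is indifferent when −14q − 2(1−q) = 3q − 10(1−q), giving q = 8/25.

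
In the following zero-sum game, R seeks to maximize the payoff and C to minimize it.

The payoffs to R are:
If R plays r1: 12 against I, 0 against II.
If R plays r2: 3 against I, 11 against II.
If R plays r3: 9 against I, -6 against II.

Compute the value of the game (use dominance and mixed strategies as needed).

33/5

Row r3 is strictly dominated by row r1, so R never plays it.
The remaining 2×2 game on (r1, r2) × (I, II) has no saddle point. Let R play r1 with probability p; indifference gives 12p + 3(1−p) = 11(1−p), so p = 2/5.
Similarly C's optimal q on I is 11/20, and the value is 12·(11/20) + (0)·(9/20) = 33/5.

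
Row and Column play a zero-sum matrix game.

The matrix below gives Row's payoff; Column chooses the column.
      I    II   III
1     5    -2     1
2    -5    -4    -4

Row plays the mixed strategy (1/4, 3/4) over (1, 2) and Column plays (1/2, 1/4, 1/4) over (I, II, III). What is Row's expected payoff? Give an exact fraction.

Against (1/2, 1/4, 1/4), each row's expected payoff is 1: 9/4; 2: -9/2.
Taking the (1/4, 3/4)-weighted average: (1/4)·(9/4) + (3/4)·(-9/2) = -45/16.

-45/16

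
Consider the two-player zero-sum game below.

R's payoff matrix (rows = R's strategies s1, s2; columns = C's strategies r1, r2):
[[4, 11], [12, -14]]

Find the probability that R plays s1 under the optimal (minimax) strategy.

Row minima are 4 and -14, so R's maximin is 4; column maxima are 12 and 11, so C's minimax is 11. These differ, so the equilibrium is in mixed strategies.
Let R play s1 with probability p. C is indifferent when 4p + 12(1−p) = 11p − 14(1−p), giving p = 26/33.

26/33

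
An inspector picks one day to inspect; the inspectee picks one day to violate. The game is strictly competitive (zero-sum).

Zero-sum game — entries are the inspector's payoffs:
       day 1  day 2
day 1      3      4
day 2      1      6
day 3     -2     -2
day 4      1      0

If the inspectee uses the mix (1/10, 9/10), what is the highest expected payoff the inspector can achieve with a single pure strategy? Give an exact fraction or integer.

day 1: (3)·(1/10) + (4)·(9/10) = 39/10.
day 2: (1)·(1/10) + (6)·(9/10) = 11/2.
day 3: (-2)·(1/10) + (-2)·(9/10) = -2.
day 4: (1)·(1/10) + (0)·(9/10) = 1/10.
The best pure response is day 2 with expected payoff 11/2.

11/2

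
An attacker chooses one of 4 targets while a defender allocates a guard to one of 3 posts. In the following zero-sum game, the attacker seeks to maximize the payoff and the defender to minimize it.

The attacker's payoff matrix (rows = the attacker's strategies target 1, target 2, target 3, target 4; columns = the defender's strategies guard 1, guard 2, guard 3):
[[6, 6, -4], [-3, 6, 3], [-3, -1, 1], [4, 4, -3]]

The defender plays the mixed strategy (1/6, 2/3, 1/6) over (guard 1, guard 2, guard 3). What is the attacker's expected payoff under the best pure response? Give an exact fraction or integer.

target 1: (6)·(1/6) + (6)·(2/3) + (-4)·(1/6) = 13/3.
target 2: (-3)·(1/6) + (6)·(2/3) + (3)·(1/6) = 4.
target 3: (-3)·(1/6) + (-1)·(2/3) + (1)·(1/6) = -1.
target 4: (4)·(1/6) + (4)·(2/3) + (-3)·(1/6) = 17/6.
The best pure response is target 1 with expected payoff 13/3.

13/3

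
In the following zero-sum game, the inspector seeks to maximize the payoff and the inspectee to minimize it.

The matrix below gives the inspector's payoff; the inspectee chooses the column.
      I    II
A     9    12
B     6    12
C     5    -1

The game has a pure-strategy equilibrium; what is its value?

Row minima: 9, 6, -1 → the inspector's maximin is 9.
Column maxima: 9, 12 → the inspectee's minimax is 9.
They coincide at (A, I), so the value is 9.

9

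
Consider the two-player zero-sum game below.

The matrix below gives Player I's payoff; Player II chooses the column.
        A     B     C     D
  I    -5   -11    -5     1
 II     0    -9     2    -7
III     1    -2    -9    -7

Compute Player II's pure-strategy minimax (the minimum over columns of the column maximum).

-2

The worst case (largest entry) in each column is A: 1, B: -2, C: 2, D: 1.
The best (smallest) of these is -2.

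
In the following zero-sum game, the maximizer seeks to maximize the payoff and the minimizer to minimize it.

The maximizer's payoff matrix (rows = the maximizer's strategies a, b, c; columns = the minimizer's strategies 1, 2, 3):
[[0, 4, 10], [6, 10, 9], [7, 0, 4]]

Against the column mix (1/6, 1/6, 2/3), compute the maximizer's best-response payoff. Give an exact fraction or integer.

26/3

a: (0)·(1/6) + (4)·(1/6) + (10)·(2/3) = 22/3.
b: (6)·(1/6) + (10)·(1/6) + (9)·(2/3) = 26/3.
c: (7)·(1/6) + (0)·(1/6) + (4)·(2/3) = 23/6.
The best pure response is b with expected payoff 26/3.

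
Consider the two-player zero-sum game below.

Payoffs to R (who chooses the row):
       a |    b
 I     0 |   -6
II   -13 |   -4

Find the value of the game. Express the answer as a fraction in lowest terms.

Row minima are -6 and -13, so R's maximin is -6; column maxima are 0 and -4, so C's minimax is -4. These differ, so the equilibrium is in mixed strategies.
Let R play I with probability p. C is indifferent when −13(1−p) = −6p − 4(1−p), giving p = 3/5.
Let C play a with probability q. R is indifferent when −6(1−q) = −13q − 4(1−q), giving q = 2/15.
The value is 0·(2/15) + (-6)·(13/15) = -26/5.

-26/5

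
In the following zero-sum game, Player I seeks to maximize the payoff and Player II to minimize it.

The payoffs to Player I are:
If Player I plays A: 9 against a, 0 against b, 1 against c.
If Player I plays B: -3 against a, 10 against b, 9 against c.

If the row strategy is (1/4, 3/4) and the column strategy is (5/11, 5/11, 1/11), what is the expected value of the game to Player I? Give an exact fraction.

Against (5/11, 5/11, 1/11), each row's expected payoff is A: 46/11; B: 4.
Taking the (1/4, 3/4)-weighted average: (1/4)·(46/11) + (3/4)·(4) = 89/22.

89/22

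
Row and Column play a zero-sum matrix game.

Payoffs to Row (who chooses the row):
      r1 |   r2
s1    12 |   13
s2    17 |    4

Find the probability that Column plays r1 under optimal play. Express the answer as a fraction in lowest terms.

Row minima are 12 and 4, so Row's maximin is 12; column maxima are 17 and 13, so Column's minimax is 13. These differ, so the equilibrium is in mixed strategies.
Let Column play r1 with probability q. Row is indifferent when 12q + 13(1−q) = 17q + 4(1−q), giving q = 9/14.

9/14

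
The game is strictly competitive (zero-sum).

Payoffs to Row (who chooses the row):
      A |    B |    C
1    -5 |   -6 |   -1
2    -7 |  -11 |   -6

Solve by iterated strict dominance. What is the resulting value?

-6

Column C is strictly dominated by A for Column (-5<-1, -7<-6); eliminate C.
Row 2 is strictly dominated by row 1 (-5>-7, -6>-11); eliminate 2.
Column A is strictly dominated by B for Column (-6<-5); eliminate A.
Only (1, B) remains, with payoff -6.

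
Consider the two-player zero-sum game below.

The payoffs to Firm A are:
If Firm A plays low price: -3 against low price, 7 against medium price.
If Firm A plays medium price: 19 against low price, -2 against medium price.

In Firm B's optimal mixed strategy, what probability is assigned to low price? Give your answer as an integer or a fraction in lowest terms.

9/31

Row minima are -3 and -2, so Firm A's maximin is -2; column maxima are 19 and 7, so Firm B's minimax is 7. These differ, so the equilibrium is in mixed strategies.
Let Firm B play low price with probability q. Firm A is indifferent when −3q + 7(1−q) = 19q − 2(1−q), giving q = 9/31.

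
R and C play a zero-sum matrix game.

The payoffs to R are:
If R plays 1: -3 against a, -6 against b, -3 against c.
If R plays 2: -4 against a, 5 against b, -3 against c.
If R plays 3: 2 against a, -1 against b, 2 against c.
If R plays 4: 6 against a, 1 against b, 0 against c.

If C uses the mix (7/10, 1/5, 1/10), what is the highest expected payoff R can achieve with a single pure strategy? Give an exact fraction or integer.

1: (-3)·(7/10) + (-6)·(1/5) + (-3)·(1/10) = -18/5.
2: (-4)·(7/10) + (5)·(1/5) + (-3)·(1/10) = -21/10.
3: (2)·(7/10) + (-1)·(1/5) + (2)·(1/10) = 7/5.
4: (6)·(7/10) + (1)·(1/5) + (0)·(1/10) = 22/5.
The best pure response is 4 with expected payoff 22/5.

22/5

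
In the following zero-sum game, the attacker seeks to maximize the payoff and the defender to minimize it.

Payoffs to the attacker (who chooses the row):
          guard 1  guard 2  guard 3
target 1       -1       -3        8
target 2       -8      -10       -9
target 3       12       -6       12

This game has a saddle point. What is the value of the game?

Row minima: -3, -10, -6 → the attacker's maximin is -3.
Column maxima: 12, -3, 12 → the defender's minimax is -3.
They coincide at (target 1, guard 2), so the value is -3.

-3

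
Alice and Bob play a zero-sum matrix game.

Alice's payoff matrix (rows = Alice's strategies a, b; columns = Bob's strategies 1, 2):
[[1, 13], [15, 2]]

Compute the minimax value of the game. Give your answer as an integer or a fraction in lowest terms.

193/25

Row minima are 1 and 2, so Alice's maximin is 2; column maxima are 15 and 13, so Bob's minimax is 13. These differ, so the equilibrium is in mixed strategies.
Let Alice play a with probability p. Bob is indifferent when p + 15(1−p) = 13p + 2(1−p), giving p = 13/25.
Let Bob play 1 with probability q. Alice is indifferent when q + 13(1−q) = 15q + 2(1−q), giving q = 11/25.
The value is 1·(11/25) + (13)·(14/25) = 193/25.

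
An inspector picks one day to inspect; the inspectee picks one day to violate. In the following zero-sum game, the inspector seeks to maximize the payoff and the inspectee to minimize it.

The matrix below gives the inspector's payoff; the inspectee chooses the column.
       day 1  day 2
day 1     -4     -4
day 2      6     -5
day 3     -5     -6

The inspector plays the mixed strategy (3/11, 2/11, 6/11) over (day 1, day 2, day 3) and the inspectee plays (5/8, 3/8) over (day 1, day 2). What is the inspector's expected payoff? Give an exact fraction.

Against (5/8, 3/8), each row's expected payoff is day 1: -4; day 2: 15/8; day 3: -43/8.
Taking the (3/11, 2/11, 6/11)-weighted average: (3/11)·(-4) + (2/11)·(15/8) + (6/11)·(-43/8) = -81/22.

-81/22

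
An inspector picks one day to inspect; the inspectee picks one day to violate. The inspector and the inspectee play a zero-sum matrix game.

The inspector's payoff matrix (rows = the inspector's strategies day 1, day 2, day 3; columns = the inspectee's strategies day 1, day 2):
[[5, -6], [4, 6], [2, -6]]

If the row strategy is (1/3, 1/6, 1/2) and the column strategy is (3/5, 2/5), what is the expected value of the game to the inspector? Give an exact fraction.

2/5

Against (3/5, 2/5), each row's expected payoff is day 1: 3/5; day 2: 24/5; day 3: -6/5.
Taking the (1/3, 1/6, 1/2)-weighted average: (1/3)·(3/5) + (1/6)·(24/5) + (1/2)·(-6/5) = 2/5.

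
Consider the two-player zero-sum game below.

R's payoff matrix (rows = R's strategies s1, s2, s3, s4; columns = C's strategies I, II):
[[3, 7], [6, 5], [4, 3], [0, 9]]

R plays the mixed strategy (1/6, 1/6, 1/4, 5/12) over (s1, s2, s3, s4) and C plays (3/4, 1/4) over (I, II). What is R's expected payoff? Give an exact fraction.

Against (3/4, 1/4), each row's expected payoff is s1: 4; s2: 23/4; s3: 15/4; s4: 9/4.
Taking the (1/6, 1/6, 1/4, 5/12)-weighted average: (1/6)·(4) + (1/6)·(23/4) + (1/4)·(15/4) + (5/12)·(9/4) = 7/2.

7/2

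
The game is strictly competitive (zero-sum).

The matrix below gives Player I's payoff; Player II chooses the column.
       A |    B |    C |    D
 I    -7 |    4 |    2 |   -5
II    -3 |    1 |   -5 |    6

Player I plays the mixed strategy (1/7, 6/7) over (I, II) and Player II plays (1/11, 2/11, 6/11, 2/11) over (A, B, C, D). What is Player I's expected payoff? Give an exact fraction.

Against (1/11, 2/11, 6/11, 2/11), each row's expected payoff is I: 3/11; II: -19/11.
Taking the (1/7, 6/7)-weighted average: (1/7)·(3/11) + (6/7)·(-19/11) = -111/77.

-111/77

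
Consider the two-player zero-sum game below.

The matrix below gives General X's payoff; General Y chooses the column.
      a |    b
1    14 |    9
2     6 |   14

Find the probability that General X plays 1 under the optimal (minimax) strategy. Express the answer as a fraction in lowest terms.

8/13

Row minima are 9 and 6, so General X's maximin is 9; column maxima are 14 and 14, so General Y's minimax is 14. These differ, so the equilibrium is in mixed strategies.
Let General X play 1 with probability p. General Y is indifferent when 14p + 6(1−p) = 9p + 14(1−p), giving p = 8/13.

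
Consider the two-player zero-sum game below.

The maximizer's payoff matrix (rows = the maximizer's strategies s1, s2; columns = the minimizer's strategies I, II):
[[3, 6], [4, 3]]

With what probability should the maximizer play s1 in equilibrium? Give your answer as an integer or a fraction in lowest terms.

1/4

Row minima are 3 and 3, so the maximizer's maximin is 3; column maxima are 4 and 6, so the minimizer's minimax is 4. These differ, so the equilibrium is in mixed strategies.
Let the maximizer play s1 with probability p. The minimizer is indifferent when 3p + 4(1−p) = 6p + 3(1−p), giving p = 1/4.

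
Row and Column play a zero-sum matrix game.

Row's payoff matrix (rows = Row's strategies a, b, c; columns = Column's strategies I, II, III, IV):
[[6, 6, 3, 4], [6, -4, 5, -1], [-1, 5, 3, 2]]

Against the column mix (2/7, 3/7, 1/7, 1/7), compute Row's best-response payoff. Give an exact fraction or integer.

37/7

a: (6)·(2/7) + (6)·(3/7) + (3)·(1/7) + (4)·(1/7) = 37/7.
b: (6)·(2/7) + (-4)·(3/7) + (5)·(1/7) + (-1)·(1/7) = 4/7.
c: (-1)·(2/7) + (5)·(3/7) + (3)·(1/7) + (2)·(1/7) = 18/7.
The best pure response is a with expected payoff 37/7.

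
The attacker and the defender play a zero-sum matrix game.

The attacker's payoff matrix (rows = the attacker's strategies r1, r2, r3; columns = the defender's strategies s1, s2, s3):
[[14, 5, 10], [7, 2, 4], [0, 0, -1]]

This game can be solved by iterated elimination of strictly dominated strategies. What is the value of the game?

5

Column s1 is strictly dominated by s3 for the defender (10<14, 4<7, -1<0); eliminate s1.
Row r3 is strictly dominated by row r1 (5>0, 10>-1); eliminate r3.
Column s3 is strictly dominated by s2 for the defender (5<10, 2<4); eliminate s3.
Row r2 is strictly dominated by row r1 (5>2); eliminate r2.
Only (r1, s2) remains, with payoff 5.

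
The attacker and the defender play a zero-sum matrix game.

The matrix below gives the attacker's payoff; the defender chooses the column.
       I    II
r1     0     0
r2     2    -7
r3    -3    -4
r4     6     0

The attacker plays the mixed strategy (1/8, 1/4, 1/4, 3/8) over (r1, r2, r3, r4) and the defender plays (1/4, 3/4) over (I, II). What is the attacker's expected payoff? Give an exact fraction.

-25/16

Against (1/4, 3/4), each row's expected payoff is r1: 0; r2: -19/4; r3: -15/4; r4: 3/2.
Taking the (1/8, 1/4, 1/4, 3/8)-weighted average: (1/8)·(0) + (1/4)·(-19/4) + (1/4)·(-15/4) + (3/8)·(3/2) = -25/16.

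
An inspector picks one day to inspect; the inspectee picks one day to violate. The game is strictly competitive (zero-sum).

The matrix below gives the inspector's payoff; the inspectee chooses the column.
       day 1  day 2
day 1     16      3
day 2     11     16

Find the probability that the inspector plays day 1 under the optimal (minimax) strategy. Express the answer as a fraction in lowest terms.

Row minima are 3 and 11, so the inspector's maximin is 11; column maxima are 16 and 16, so the inspectee's minimax is 16. These differ, so the equilibrium is in mixed strategies.
Let the inspector play day 1 with probability p. The inspectee is indifferent when 16p + 11(1−p) = 3p + 16(1−p), giving p = 5/18.

5/18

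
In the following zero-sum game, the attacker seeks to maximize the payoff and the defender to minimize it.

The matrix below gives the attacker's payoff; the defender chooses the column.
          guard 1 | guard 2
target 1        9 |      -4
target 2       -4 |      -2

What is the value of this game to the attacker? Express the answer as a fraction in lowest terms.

Row minima are -4 and -4, so the attacker's maximin is -4; column maxima are 9 and -2, so the defender's minimax is -2. These differ, so the equilibrium is in mixed strategies.
Let the attacker play target 1 with probability p. The defender is indifferent when 9p − 4(1−p) = −4p − 2(1−p), giving p = 2/15.
Let the defender play guard 1 with probability q. The attacker is indifferent when 9q − 4(1−q) = −4q − 2(1−q), giving q = 2/15.
The value is 9·(2/15) + (-4)·(13/15) = -34/15.

-34/15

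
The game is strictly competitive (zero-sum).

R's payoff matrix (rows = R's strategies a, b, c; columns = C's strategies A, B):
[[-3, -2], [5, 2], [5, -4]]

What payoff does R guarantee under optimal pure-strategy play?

Row minima: -3, 2, -4 → R's maximin is 2.
Column maxima: 5, 2 → C's minimax is 2.
They coincide at (b, B), so the value is 2.

2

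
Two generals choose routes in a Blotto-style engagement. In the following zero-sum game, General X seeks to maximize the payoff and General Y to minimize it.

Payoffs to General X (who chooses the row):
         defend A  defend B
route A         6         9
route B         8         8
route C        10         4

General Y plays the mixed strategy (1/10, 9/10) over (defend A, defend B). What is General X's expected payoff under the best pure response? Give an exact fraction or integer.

route A: (6)·(1/10) + (9)·(9/10) = 87/10.
route B: (8)·(1/10) + (8)·(9/10) = 8.
route C: (10)·(1/10) + (4)·(9/10) = 23/5.
The best pure response is route A with expected payoff 87/10.

87/10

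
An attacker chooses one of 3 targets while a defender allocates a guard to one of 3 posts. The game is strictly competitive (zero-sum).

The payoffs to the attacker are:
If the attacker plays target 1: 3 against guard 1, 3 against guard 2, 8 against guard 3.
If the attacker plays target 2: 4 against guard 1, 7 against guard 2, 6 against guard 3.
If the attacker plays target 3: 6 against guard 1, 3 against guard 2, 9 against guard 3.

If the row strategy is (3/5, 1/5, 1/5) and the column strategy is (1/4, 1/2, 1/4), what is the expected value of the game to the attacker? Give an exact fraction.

24/5

Against (1/4, 1/2, 1/4), each row's expected payoff is target 1: 17/4; target 2: 6; target 3: 21/4.
Taking the (3/5, 1/5, 1/5)-weighted average: (3/5)·(17/4) + (1/5)·(6) + (1/5)·(21/4) = 24/5.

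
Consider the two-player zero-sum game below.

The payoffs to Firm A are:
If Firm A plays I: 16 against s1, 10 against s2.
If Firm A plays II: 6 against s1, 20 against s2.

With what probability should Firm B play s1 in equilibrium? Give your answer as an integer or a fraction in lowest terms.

Row minima are 10 and 6, so Firm A's maximin is 10; column maxima are 16 and 20, so Firm B's minimax is 16. These differ, so the equilibrium is in mixed strategies.
Let Firm B play s1 with probability q. Firm A is indifferent when 16q + 10(1−q) = 6q + 20(1−q), giving q = 1/2.

1/2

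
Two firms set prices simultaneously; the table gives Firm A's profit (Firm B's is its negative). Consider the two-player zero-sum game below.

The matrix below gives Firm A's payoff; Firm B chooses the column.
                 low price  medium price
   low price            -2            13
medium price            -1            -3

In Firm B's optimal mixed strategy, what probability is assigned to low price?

16/17

Row minima are -2 and -3, so Firm A's maximin is -2; column maxima are -1 and 13, so Firm B's minimax is -1. These differ, so the equilibrium is in mixed strategies.
Let Firm B play low price with probability q. Firm A is indifferent when −2q + 13(1−q) = −q − 3(1−q), giving q = 16/17.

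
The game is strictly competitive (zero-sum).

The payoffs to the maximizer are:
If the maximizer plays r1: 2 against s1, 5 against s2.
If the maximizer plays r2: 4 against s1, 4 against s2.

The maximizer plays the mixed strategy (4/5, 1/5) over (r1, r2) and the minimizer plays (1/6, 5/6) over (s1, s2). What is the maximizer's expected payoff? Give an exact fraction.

Against (1/6, 5/6), each row's expected payoff is r1: 9/2; r2: 4.
Taking the (4/5, 1/5)-weighted average: (4/5)·(9/2) + (1/5)·(4) = 22/5.

22/5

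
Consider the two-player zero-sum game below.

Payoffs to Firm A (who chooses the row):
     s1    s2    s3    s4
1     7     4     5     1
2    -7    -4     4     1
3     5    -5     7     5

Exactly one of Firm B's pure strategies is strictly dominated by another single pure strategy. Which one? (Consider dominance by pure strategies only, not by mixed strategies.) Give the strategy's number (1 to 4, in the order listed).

Firm B prefers columns that give Firm A less. Compare s3 with s2: 4 < 5, -4 < 4, -5 < 7.
So s2 strictly dominates s3 for Firm B; s3 is strictly dominated.

3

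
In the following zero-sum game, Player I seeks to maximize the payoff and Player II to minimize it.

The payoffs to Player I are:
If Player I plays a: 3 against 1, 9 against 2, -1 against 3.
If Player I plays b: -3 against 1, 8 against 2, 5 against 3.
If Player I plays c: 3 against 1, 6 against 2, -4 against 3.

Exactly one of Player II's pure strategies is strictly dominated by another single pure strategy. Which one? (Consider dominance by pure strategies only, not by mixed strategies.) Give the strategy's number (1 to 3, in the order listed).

2

Player II prefers columns that give Player I less. Compare 2 with 1: 3 < 9, -3 < 8, 3 < 6.
So 1 strictly dominates 2 for Player II; 2 is strictly dominated.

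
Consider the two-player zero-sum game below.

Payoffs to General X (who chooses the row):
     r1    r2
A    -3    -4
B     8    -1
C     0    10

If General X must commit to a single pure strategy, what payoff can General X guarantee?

The worst-case payoff for each row is A: -4, B: -1, C: 0.
The best of these is 0.

0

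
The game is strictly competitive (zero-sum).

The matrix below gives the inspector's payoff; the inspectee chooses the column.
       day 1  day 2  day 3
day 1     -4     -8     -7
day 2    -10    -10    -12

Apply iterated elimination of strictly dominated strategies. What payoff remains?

-8

Column day 1 is strictly dominated by day 3 for the inspectee (-7<-4, -12<-10); eliminate day 1.
Row day 2 is strictly dominated by row day 1 (-8>-10, -7>-12); eliminate day 2.
Column day 3 is strictly dominated by day 2 for the inspectee (-8<-7); eliminate day 3.
Only (day 1, day 2) remains, with payoff -8.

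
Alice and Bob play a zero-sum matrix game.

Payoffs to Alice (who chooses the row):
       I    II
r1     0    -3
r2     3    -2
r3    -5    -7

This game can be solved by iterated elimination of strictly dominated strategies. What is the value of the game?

Row r1 is strictly dominated by row r2 (3>0, -2>-3); eliminate r1.
Row r3 is strictly dominated by row r2 (3>-5, -2>-7); eliminate r3.
Column I is strictly dominated by II for Bob (-2<3); eliminate I.
Only (r2, II) remains, with payoff -2.

-2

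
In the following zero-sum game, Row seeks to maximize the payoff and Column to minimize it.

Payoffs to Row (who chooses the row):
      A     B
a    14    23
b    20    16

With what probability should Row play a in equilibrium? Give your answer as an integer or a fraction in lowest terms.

Row minima are 14 and 16, so Row's maximin is 16; column maxima are 20 and 23, so Column's minimax is 20. These differ, so the equilibrium is in mixed strategies.
Let Row play a with probability p. Column is indifferent when 14p + 20(1−p) = 23p + 16(1−p), giving p = 4/13.

4/13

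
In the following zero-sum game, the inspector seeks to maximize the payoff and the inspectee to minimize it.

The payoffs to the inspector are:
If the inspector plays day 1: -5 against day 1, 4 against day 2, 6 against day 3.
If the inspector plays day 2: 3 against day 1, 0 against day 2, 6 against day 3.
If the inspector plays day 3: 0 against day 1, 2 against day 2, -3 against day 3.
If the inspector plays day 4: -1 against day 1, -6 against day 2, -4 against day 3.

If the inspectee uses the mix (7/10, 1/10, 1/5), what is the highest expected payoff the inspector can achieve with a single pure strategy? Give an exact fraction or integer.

day 1: (-5)·(7/10) + (4)·(1/10) + (6)·(1/5) = -19/10.
day 2: (3)·(7/10) + (0)·(1/10) + (6)·(1/5) = 33/10.
day 3: (0)·(7/10) + (2)·(1/10) + (-3)·(1/5) = -2/5.
day 4: (-1)·(7/10) + (-6)·(1/10) + (-4)·(1/5) = -21/10.
The best pure response is day 2 with expected payoff 33/10.

33/10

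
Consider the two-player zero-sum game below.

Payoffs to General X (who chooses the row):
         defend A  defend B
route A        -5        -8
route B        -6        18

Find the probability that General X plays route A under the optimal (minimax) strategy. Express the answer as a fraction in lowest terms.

8/9

Row minima are -8 and -6, so General X's maximin is -6; column maxima are -5 and 18, so General Y's minimax is -5. These differ, so the equilibrium is in mixed strategies.
Let General X play route A with probability p. General Y is indifferent when −5p − 6(1−p) = −8p + 18(1−p), giving p = 8/9.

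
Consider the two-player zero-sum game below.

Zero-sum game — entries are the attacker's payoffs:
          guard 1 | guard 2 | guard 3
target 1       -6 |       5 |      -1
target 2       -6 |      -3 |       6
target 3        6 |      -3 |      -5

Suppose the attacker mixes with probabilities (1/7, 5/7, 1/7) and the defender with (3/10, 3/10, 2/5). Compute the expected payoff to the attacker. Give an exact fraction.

-33/70

Against (3/10, 3/10, 2/5), each row's expected payoff is target 1: -7/10; target 2: -3/10; target 3: -11/10.
Taking the (1/7, 5/7, 1/7)-weighted average: (1/7)·(-7/10) + (5/7)·(-3/10) + (1/7)·(-11/10) = -33/70.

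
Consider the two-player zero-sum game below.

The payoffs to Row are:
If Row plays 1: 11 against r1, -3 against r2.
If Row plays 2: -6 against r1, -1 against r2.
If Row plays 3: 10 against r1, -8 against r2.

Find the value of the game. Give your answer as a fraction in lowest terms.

-29/19

Row 3 is strictly dominated by row 1, so Row never plays it.
The remaining 2×2 game on (1, 2) × (r1, r2) has no saddle point. Let Row play 1 with probability p; indifference gives 11p − 6(1−p) = −3p − (1−p), so p = 5/19.
Similarly Column's optimal q on r1 is 2/19, and the value is 11·(2/19) + (-3)·(17/19) = -29/19.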